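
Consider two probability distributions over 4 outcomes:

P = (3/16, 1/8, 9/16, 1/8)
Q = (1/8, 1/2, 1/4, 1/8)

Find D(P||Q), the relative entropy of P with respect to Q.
D(P||Q) = Σ P(i) log₂(P(i)/Q(i))
  i=0: (3/16) × log₂((3/16)/(1/8)) = (3/16) × log₂(3/2) = 0.1097
  i=1: (1/8) × log₂((1/8)/(1/2)) = (1/8) × log₂(1/4) = -0.2500
  i=2: (9/16) × log₂((9/16)/(1/4)) = (9/16) × log₂(9/4) = 0.6581
  i=3: (1/8) × log₂((1/8)/(1/8)) = (1/8) × log₂(1) = 0.0000
D(P||Q) = 0.1097 - 0.2500 + 0.6581 + 0.0000
  = 0.5178 bits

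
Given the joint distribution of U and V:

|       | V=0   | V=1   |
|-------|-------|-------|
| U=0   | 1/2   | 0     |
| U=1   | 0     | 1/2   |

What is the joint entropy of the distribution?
H(U,V) = -Σ P(U,V) log₂ P(U,V), summed over the non-zero cells:
H(U,V) = -[(1/2)·log₂(1/2) + (1/2)·log₂(1/2)]
  = 0.5000 + 0.5000
  = 1.0000 bits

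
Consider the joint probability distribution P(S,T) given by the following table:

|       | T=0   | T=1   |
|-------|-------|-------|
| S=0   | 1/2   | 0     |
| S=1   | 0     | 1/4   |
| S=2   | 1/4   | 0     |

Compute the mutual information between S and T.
Marginal P(S) (row sums):
  P(S=0) = 1/2 + 0 = 1/2
  P(S=1) = 0 + 1/4 = 1/4
  P(S=2) = 1/4 + 0 = 1/4
Marginal P(T) (column sums):
  P(T=0) = 1/2 + 0 + 1/4 = 3/4
  P(T=1) = 0 + 1/4 + 0 = 1/4

H(S) = -[(1/2)·log₂(1/2) + (1/4)·log₂(1/4) + (1/4)·log₂(1/4)]
  = 0.5000 + 0.5000 + 0.5000
  = 1.5000 bits
H(T) = -[(3/4)·log₂(3/4) + (1/4)·log₂(1/4)]
  = 0.3113 + 0.5000
  = 0.8113 bits
H(S,T) = -[(1/2)·log₂(1/2) + (1/4)·log₂(1/4) + (1/4)·log₂(1/4)]
  = 0.5000 + 0.5000 + 0.5000
  = 1.5000 bits

I(S;T) = H(S) + H(T) - H(S,T)
  = 1.5000 + 0.8113 - 1.5000
  = 0.8113 bits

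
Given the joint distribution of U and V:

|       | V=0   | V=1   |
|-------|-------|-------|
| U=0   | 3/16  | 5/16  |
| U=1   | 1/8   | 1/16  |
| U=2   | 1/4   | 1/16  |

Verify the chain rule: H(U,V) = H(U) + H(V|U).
Left side:
H(U,V) = -[(3/16)·log₂(3/16) + (5/16)·log₂(5/16) + (1/8)·log₂(1/8) + (1/16)·log₂(1/16) + (1/4)·log₂(1/4) + (1/16)·log₂(1/16)]
  = 0.4528 + 0.5244 + 0.3750 + 0.2500 + 0.5000 + 0.2500
  = 2.3522 bits

Right side:
Marginal P(U) (row sums):
  P(U=0) = 3/16 + 5/16 = 1/2
  P(U=1) = 1/8 + 1/16 = 3/16
  P(U=2) = 1/4 + 1/16 = 5/16
H(U) = -[(1/2)·log₂(1/2) + (3/16)·log₂(3/16) + (5/16)·log₂(5/16)]
  = 0.5000 + 0.4528 + 0.5244
  = 1.4772 bits
H(V|U) = -Σ P(U,V)·log₂ P(V|U), where P(V|U) = P(U,V) / P(U)
  (U=0,V=0): P(V|U) = (3/16)/(1/2) = 3/8;  -(3/16)·log₂(3/8) = 0.2653
  (U=0,V=1): P(V|U) = (5/16)/(1/2) = 5/8;  -(5/16)·log₂(5/8) = 0.2119
  (U=1,V=0): P(V|U) = (1/8)/(3/16) = 2/3;  -(1/8)·log₂(2/3) = 0.0731
  (U=1,V=1): P(V|U) = (1/16)/(3/16) = 1/3;  -(1/16)·log₂(1/3) = 0.0991
  (U=2,V=0): P(V|U) = (1/4)/(5/16) = 4/5;  -(1/4)·log₂(4/5) = 0.0805
  (U=2,V=1): P(V|U) = (1/16)/(5/16) = 1/5;  -(1/16)·log₂(1/5) = 0.1451
H(V|U) = 0.2653 + 0.2119 + 0.0731 + 0.0991 + 0.0805 + 0.1451
  = 0.8750 bits
H(U) + H(V|U) = 1.4772 + 0.8750 = 2.3522 bits

Both sides equal 2.3522 bits, so the chain rule holds ✓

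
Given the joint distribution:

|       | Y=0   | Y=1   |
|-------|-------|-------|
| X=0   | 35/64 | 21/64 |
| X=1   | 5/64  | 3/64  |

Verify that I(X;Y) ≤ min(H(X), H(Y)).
Marginal P(X) (row sums):
  P(X=0) = 35/64 + 21/64 = 7/8
  P(X=1) = 5/64 + 3/64 = 1/8
Marginal P(Y) (column sums):
  P(Y=0) = 35/64 + 5/64 = 5/8
  P(Y=1) = 21/64 + 3/64 = 3/8

H(X) = -[(7/8)·log₂(7/8) + (1/8)·log₂(1/8)]
  = 0.1686 + 0.3750
  = 0.5436 bits
H(Y) = -[(5/8)·log₂(5/8) + (3/8)·log₂(3/8)]
  = 0.4238 + 0.5306
  = 0.9544 bits
H(X,Y) = -[(35/64)·log₂(35/64) + (21/64)·log₂(21/64) + (5/64)·log₂(5/64) + (3/64)·log₂(3/64)]
  = 0.4762 + 0.5275 + 0.2873 + 0.2070
  = 1.4980 bits

I(X;Y) = H(X) + H(Y) - H(X,Y)
  = 0.5436 + 0.9544 - 1.4980
  = 0.0000 bits

min(H(X), H(Y)) = min(0.5436, 0.9544) = 0.5436 bits
Since 0.0000 ≤ 0.5436, the bound is satisfied ✓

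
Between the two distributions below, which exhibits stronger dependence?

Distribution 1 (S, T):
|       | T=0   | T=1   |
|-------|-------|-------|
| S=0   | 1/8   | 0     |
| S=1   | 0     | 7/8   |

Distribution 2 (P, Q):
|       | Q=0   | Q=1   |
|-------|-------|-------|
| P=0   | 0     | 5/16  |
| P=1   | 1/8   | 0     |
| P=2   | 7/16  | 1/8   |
Distribution 1 (S, T):
Marginal P(S) (row sums):
  P(S=0) = 1/8 + 0 = 1/8
  P(S=1) = 0 + 7/8 = 7/8
Marginal P(T) (column sums):
  P(T=0) = 1/8 + 0 = 1/8
  P(T=1) = 0 + 7/8 = 7/8

H(S) = -[(1/8)·log₂(1/8) + (7/8)·log₂(7/8)]
  = 0.3750 + 0.1686
  = 0.5436 bits
H(T) = -[(1/8)·log₂(1/8) + (7/8)·log₂(7/8)]
  = 0.3750 + 0.1686
  = 0.5436 bits
H(S,T) = -[(1/8)·log₂(1/8) + (7/8)·log₂(7/8)]
  = 0.3750 + 0.1686
  = 0.5436 bits

I(S;T) = H(S) + H(T) - H(S,T)
  = 0.5436 + 0.5436 - 0.5436
  = 0.5436 bits

Distribution 2 (P, Q):
Marginal P(P) (row sums):
  P(P=0) = 0 + 5/16 = 5/16
  P(P=1) = 1/8 + 0 = 1/8
  P(P=2) = 7/16 + 1/8 = 9/16
Marginal P(Q) (column sums):
  P(Q=0) = 0 + 1/8 + 7/16 = 9/16
  P(Q=1) = 5/16 + 0 + 1/8 = 7/16

H(P) = -[(5/16)·log₂(5/16) + (1/8)·log₂(1/8) + (9/16)·log₂(9/16)]
  = 0.5244 + 0.3750 + 0.4669
  = 1.3663 bits
H(Q) = -[(9/16)·log₂(9/16) + (7/16)·log₂(7/16)]
  = 0.4669 + 0.5218
  = 0.9887 bits
H(P,Q) = -[(5/16)·log₂(5/16) + (1/8)·log₂(1/8) + (7/16)·log₂(7/16) + (1/8)·log₂(1/8)]
  = 0.5244 + 0.3750 + 0.5218 + 0.3750
  = 1.7962 bits

I(P;Q) = H(P) + H(Q) - H(P,Q)
  = 1.3663 + 0.9887 - 1.7962
  = 0.5588 bits

I(P;Q) = 0.5588 bits > I(S;T) = 0.5436 bits, so (P, Q) has the higher mutual information (stronger dependence).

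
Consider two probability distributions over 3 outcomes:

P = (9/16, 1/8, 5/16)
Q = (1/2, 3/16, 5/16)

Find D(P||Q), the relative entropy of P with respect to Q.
D(P||Q) = Σ P(i) log₂(P(i)/Q(i))
  i=0: (9/16) × log₂((9/16)/(1/2)) = (9/16) × log₂(9/8) = 0.0956
  i=1: (1/8) × log₂((1/8)/(3/16)) = (1/8) × log₂(2/3) = -0.0731
  i=2: (5/16) × log₂((5/16)/(5/16)) = (5/16) × log₂(1) = 0.0000
D(P||Q) = 0.0956 - 0.0731 + 0.0000
  = 0.0225 bits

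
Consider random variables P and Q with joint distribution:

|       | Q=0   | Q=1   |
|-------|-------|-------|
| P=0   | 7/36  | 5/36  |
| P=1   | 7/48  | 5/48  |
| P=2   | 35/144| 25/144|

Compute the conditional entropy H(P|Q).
Marginal P(Q) (column sums):
  P(Q=0) = 7/36 + 7/48 + 35/144 = 7/12
  P(Q=1) = 5/36 + 5/48 + 25/144 = 5/12

H(P|Q) = -Σ P(P,Q)·log₂ P(P|Q), where P(P|Q) = P(P,Q) / P(Q)
  (P=0,Q=0): P(P|Q) = (7/36)/(7/12) = 1/3;  -(7/36)·log₂(1/3) = 0.3082
  (P=0,Q=1): P(P|Q) = (5/36)/(5/12) = 1/3;  -(5/36)·log₂(1/3) = 0.2201
  (P=1,Q=0): P(P|Q) = (7/48)/(7/12) = 1/4;  -(7/48)·log₂(1/4) = 0.2917
  (P=1,Q=1): P(P|Q) = (5/48)/(5/12) = 1/4;  -(5/48)·log₂(1/4) = 0.2083
  (P=2,Q=0): P(P|Q) = (35/144)/(7/12) = 5/12;  -(35/144)·log₂(5/12) = 0.3070
  (P=2,Q=1): P(P|Q) = (25/144)/(5/12) = 5/12;  -(25/144)·log₂(5/12) = 0.2193
H(P|Q) = 0.3082 + 0.2201 + 0.2917 + 0.2083 + 0.3070 + 0.2193
  = 1.5546 bits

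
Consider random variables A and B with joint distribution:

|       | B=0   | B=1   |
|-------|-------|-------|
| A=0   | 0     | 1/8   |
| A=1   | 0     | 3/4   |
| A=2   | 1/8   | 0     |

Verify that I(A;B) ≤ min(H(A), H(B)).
Marginal P(A) (row sums):
  P(A=0) = 0 + 1/8 = 1/8
  P(A=1) = 0 + 3/4 = 3/4
  P(A=2) = 1/8 + 0 = 1/8
Marginal P(B) (column sums):
  P(B=0) = 0 + 0 + 1/8 = 1/8
  P(B=1) = 1/8 + 3/4 + 0 = 7/8

H(A) = -[(1/8)·log₂(1/8) + (3/4)·log₂(3/4) + (1/8)·log₂(1/8)]
  = 0.3750 + 0.3113 + 0.3750
  = 1.0613 bits
H(B) = -[(1/8)·log₂(1/8) + (7/8)·log₂(7/8)]
  = 0.3750 + 0.1686
  = 0.5436 bits
H(A,B) = -[(1/8)·log₂(1/8) + (3/4)·log₂(3/4) + (1/8)·log₂(1/8)]
  = 0.3750 + 0.3113 + 0.3750
  = 1.0613 bits

I(A;B) = H(A) + H(B) - H(A,B)
  = 1.0613 + 0.5436 - 1.0613
  = 0.5436 bits

min(H(A), H(B)) = min(1.0613, 0.5436) = 0.5436 bits
Since 0.5436 ≤ 0.5436, the bound is satisfied ✓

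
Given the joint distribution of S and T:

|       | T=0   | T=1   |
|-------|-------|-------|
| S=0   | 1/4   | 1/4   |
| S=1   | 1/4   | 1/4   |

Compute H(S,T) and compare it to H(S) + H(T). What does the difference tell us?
Marginal P(S) (row sums):
  P(S=0) = 1/4 + 1/4 = 1/2
  P(S=1) = 1/4 + 1/4 = 1/2
Marginal P(T) (column sums):
  P(T=0) = 1/4 + 1/4 = 1/2
  P(T=1) = 1/4 + 1/4 = 1/2

H(S,T) = -[(1/4)·log₂(1/4) + (1/4)·log₂(1/4) + (1/4)·log₂(1/4) + (1/4)·log₂(1/4)]
  = 0.5000 + 0.5000 + 0.5000 + 0.5000
  = 2.0000 bits
H(S) = -[(1/2)·log₂(1/2) + (1/2)·log₂(1/2)]
  = 0.5000 + 0.5000
  = 1.0000 bits
H(T) = -[(1/2)·log₂(1/2) + (1/2)·log₂(1/2)]
  = 0.5000 + 0.5000
  = 1.0000 bits

H(S) + H(T) = 1.0000 + 1.0000 = 2.0000 bits
Difference: H(S) + H(T) - H(S,T) = 2.0000 - 2.0000 = 0.0000 bits = I(S;T)

The difference is the mutual information; it is 0 here, so S and T are independent (the joint entropy equals the sum of the marginal entropies).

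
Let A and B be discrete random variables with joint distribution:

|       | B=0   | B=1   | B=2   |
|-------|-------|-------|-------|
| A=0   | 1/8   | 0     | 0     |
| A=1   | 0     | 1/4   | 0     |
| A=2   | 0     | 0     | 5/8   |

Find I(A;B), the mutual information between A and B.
Marginal P(A) (row sums):
  P(A=0) = 1/8 + 0 + 0 = 1/8
  P(A=1) = 0 + 1/4 + 0 = 1/4
  P(A=2) = 0 + 0 + 5/8 = 5/8
Marginal P(B) (column sums):
  P(B=0) = 1/8 + 0 + 0 = 1/8
  P(B=1) = 0 + 1/4 + 0 = 1/4
  P(B=2) = 0 + 0 + 5/8 = 5/8

H(A) = -[(1/8)·log₂(1/8) + (1/4)·log₂(1/4) + (5/8)·log₂(5/8)]
  = 0.3750 + 0.5000 + 0.4238
  = 1.2988 bits
H(B) = -[(1/8)·log₂(1/8) + (1/4)·log₂(1/4) + (5/8)·log₂(5/8)]
  = 0.3750 + 0.5000 + 0.4238
  = 1.2988 bits
H(A,B) = -[(1/8)·log₂(1/8) + (1/4)·log₂(1/4) + (5/8)·log₂(5/8)]
  = 0.3750 + 0.5000 + 0.4238
  = 1.2988 bits

I(A;B) = H(A) + H(B) - H(A,B)
  = 1.2988 + 1.2988 - 1.2988
  = 1.2988 bits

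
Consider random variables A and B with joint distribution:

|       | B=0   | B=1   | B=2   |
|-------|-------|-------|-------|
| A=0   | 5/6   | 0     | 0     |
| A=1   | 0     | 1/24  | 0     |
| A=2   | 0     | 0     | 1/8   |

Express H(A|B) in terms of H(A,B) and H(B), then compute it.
H(A|B) = H(A,B) - H(B)

Marginal P(B) (column sums):
  P(B=0) = 5/6 + 0 + 0 = 5/6
  P(B=1) = 0 + 1/24 + 0 = 1/24
  P(B=2) = 0 + 0 + 1/8 = 1/8

H(A,B) = -[(5/6)·log₂(5/6) + (1/24)·log₂(1/24) + (1/8)·log₂(1/8)]
  = 0.2192 + 0.1910 + 0.3750
  = 0.7852 bits
H(B) = -[(5/6)·log₂(5/6) + (1/24)·log₂(1/24) + (1/8)·log₂(1/8)]
  = 0.2192 + 0.1910 + 0.3750
  = 0.7852 bits

H(A|B) = 0.7852 - 0.7852 = 0.0000 bits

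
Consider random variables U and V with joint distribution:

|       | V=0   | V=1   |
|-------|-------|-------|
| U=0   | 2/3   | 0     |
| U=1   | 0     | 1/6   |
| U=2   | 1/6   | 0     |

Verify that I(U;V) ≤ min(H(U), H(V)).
Marginal P(U) (row sums):
  P(U=0) = 2/3 + 0 = 2/3
  P(U=1) = 0 + 1/6 = 1/6
  P(U=2) = 1/6 + 0 = 1/6
Marginal P(V) (column sums):
  P(V=0) = 2/3 + 0 + 1/6 = 5/6
  P(V=1) = 0 + 1/6 + 0 = 1/6

H(U) = -[(2/3)·log₂(2/3) + (1/6)·log₂(1/6) + (1/6)·log₂(1/6)]
  = 0.3900 + 0.4308 + 0.4308
  = 1.2516 bits
H(V) = -[(5/6)·log₂(5/6) + (1/6)·log₂(1/6)]
  = 0.2192 + 0.4308
  = 0.6500 bits
H(U,V) = -[(2/3)·log₂(2/3) + (1/6)·log₂(1/6) + (1/6)·log₂(1/6)]
  = 0.3900 + 0.4308 + 0.4308
  = 1.2516 bits

I(U;V) = H(U) + H(V) - H(U,V)
  = 1.2516 + 0.6500 - 1.2516
  = 0.6500 bits

min(H(U), H(V)) = min(1.2516, 0.6500) = 0.6500 bits
Since 0.6500 ≤ 0.6500, the bound is satisfied ✓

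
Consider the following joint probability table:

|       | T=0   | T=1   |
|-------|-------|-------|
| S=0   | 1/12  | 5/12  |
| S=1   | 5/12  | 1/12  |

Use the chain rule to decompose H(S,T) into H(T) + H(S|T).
By the chain rule: H(S,T) = H(T) + H(S|T)

Marginal P(T) (column sums):
  P(T=0) = 1/12 + 5/12 = 1/2
  P(T=1) = 5/12 + 1/12 = 1/2
H(T) = -[(1/2)·log₂(1/2) + (1/2)·log₂(1/2)]
  = 0.5000 + 0.5000
  = 1.0000 bits
H(S|T) = -Σ P(S,T)·log₂ P(S|T), where P(S|T) = P(S,T) / P(T)
  (S=0,T=0): P(S|T) = (1/12)/(1/2) = 1/6;  -(1/12)·log₂(1/6) = 0.2154
  (S=0,T=1): P(S|T) = (5/12)/(1/2) = 5/6;  -(5/12)·log₂(5/6) = 0.1096
  (S=1,T=0): P(S|T) = (5/12)/(1/2) = 5/6;  -(5/12)·log₂(5/6) = 0.1096
  (S=1,T=1): P(S|T) = (1/12)/(1/2) = 1/6;  -(1/12)·log₂(1/6) = 0.2154
H(S|T) = 0.2154 + 0.1096 + 0.1096 + 0.2154
  = 0.6500 bits

H(S,T) = H(T) + H(S|T) = 1.0000 + 0.6500 = 1.6500 bits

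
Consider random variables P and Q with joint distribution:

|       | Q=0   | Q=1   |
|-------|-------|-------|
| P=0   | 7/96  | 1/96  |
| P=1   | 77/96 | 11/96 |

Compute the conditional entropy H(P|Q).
Marginal P(Q) (column sums):
  P(Q=0) = 7/96 + 77/96 = 7/8
  P(Q=1) = 1/96 + 11/96 = 1/8

H(P|Q) = -Σ P(P,Q)·log₂ P(P|Q), where P(P|Q) = P(P,Q) / P(Q)
  (P=0,Q=0): P(P|Q) = (7/96)/(7/8) = 1/12;  -(7/96)·log₂(1/12) = 0.2614
  (P=0,Q=1): P(P|Q) = (1/96)/(1/8) = 1/12;  -(1/96)·log₂(1/12) = 0.0373
  (P=1,Q=0): P(P|Q) = (77/96)/(7/8) = 11/12;  -(77/96)·log₂(11/12) = 0.1007
  (P=1,Q=1): P(P|Q) = (11/96)/(1/8) = 11/12;  -(11/96)·log₂(11/12) = 0.0144
H(P|Q) = 0.2614 + 0.0373 + 0.1007 + 0.0144
  = 0.4138 bits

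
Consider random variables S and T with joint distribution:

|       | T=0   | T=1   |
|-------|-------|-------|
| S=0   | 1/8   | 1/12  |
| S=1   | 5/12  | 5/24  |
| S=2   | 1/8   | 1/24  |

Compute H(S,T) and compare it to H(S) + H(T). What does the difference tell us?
Marginal P(S) (row sums):
  P(S=0) = 1/8 + 1/12 = 5/24
  P(S=1) = 5/12 + 5/24 = 5/8
  P(S=2) = 1/8 + 1/24 = 1/6
Marginal P(T) (column sums):
  P(T=0) = 1/8 + 5/12 + 1/8 = 2/3
  P(T=1) = 1/12 + 5/24 + 1/24 = 1/3

H(S,T) = -[(1/8)·log₂(1/8) + (1/12)·log₂(1/12) + (5/12)·log₂(5/12) + (5/24)·log₂(5/24) + (1/8)·log₂(1/8) + (1/24)·log₂(1/24)]
  = 0.3750 + 0.2987 + 0.5263 + 0.4715 + 0.3750 + 0.1910
  = 2.2375 bits
H(S) = -[(5/24)·log₂(5/24) + (5/8)·log₂(5/8) + (1/6)·log₂(1/6)]
  = 0.4715 + 0.4238 + 0.4308
  = 1.3261 bits
H(T) = -[(2/3)·log₂(2/3) + (1/3)·log₂(1/3)]
  = 0.3900 + 0.5283
  = 0.9183 bits

H(S) + H(T) = 1.3261 + 0.9183 = 2.2444 bits
Difference: H(S) + H(T) - H(S,T) = 2.2444 - 2.2375 = 0.0069 bits = I(S;T)

The difference is the mutual information; it is positive here, so S and T are dependent (knowing one reduces uncertainty about the other by 0.0069 bits).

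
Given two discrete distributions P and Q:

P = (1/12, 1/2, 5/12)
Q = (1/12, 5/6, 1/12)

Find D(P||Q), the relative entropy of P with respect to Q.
D(P||Q) = Σ P(i) log₂(P(i)/Q(i))
  i=0: (1/12) × log₂((1/12)/(1/12)) = (1/12) × log₂(1) = 0.0000
  i=1: (1/2) × log₂((1/2)/(5/6)) = (1/2) × log₂(3/5) = -0.3685
  i=2: (5/12) × log₂((5/12)/(1/12)) = (5/12) × log₂(5) = 0.9675
D(P||Q) = 0.0000 - 0.3685 + 0.9675
  = 0.5990 bits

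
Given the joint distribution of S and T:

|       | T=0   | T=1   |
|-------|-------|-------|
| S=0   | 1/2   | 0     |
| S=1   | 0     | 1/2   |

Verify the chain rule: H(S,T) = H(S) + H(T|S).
Left side:
H(S,T) = -[(1/2)·log₂(1/2) + (1/2)·log₂(1/2)]
  = 0.5000 + 0.5000
  = 1.0000 bits

Right side:
Marginal P(S) (row sums):
  P(S=0) = 1/2 + 0 = 1/2
  P(S=1) = 0 + 1/2 = 1/2
H(S) = -[(1/2)·log₂(1/2) + (1/2)·log₂(1/2)]
  = 0.5000 + 0.5000
  = 1.0000 bits
H(T|S) = -Σ P(S,T)·log₂ P(T|S), where P(T|S) = P(S,T) / P(S)
  (cells with P(S,T) = 0 contribute 0)
  (S=0,T=0): P(T|S) = (1/2)/(1/2) = 1;  -(1/2)·log₂(1) = 0.0000
  (S=1,T=1): P(T|S) = (1/2)/(1/2) = 1;  -(1/2)·log₂(1) = 0.0000
H(T|S) = 0.0000 + 0.0000
  = 0.0000 bits
H(S) + H(T|S) = 1.0000 + 0.0000 = 1.0000 bits

Both sides equal 1.0000 bits, so the chain rule holds ✓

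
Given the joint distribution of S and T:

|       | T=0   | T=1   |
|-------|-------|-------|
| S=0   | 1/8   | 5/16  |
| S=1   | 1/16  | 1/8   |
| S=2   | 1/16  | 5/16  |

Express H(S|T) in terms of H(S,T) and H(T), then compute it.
H(S|T) = H(S,T) - H(T)

Marginal P(T) (column sums):
  P(T=0) = 1/8 + 1/16 + 1/16 = 1/4
  P(T=1) = 5/16 + 1/8 + 5/16 = 3/4

H(S,T) = -[(1/8)·log₂(1/8) + (5/16)·log₂(5/16) + (1/16)·log₂(1/16) + (1/8)·log₂(1/8) + (1/16)·log₂(1/16) + (5/16)·log₂(5/16)]
  = 0.3750 + 0.5244 + 0.2500 + 0.3750 + 0.2500 + 0.5244
  = 2.2988 bits
H(T) = -[(1/4)·log₂(1/4) + (3/4)·log₂(3/4)]
  = 0.5000 + 0.3113
  = 0.8113 bits

H(S|T) = 2.2988 - 0.8113 = 1.4875 bits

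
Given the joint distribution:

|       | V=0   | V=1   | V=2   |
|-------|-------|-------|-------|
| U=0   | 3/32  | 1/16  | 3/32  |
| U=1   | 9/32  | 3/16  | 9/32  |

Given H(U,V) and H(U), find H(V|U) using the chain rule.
From the chain rule: H(U,V) = H(U) + H(V|U)
Therefore: H(V|U) = H(U,V) - H(U)

H(U,V) = -[(3/32)·log₂(3/32) + (1/16)·log₂(1/16) + (3/32)·log₂(3/32) + (9/32)·log₂(9/32) + (3/16)·log₂(3/16) + (9/32)·log₂(9/32)]
  = 0.3202 + 0.2500 + 0.3202 + 0.5147 + 0.4528 + 0.5147
  = 2.3726 bits
Marginal P(U) (row sums):
  P(U=0) = 3/32 + 1/16 + 3/32 = 1/4
  P(U=1) = 9/32 + 3/16 + 9/32 = 3/4
H(U) = -[(1/4)·log₂(1/4) + (3/4)·log₂(3/4)]
  = 0.5000 + 0.3113
  = 0.8113 bits

H(V|U) = 2.3726 - 0.8113 = 1.5613 bits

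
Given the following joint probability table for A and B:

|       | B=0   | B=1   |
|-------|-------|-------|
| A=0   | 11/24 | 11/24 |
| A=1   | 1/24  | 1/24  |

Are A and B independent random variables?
Marginal P(A) (row sums):
  P(A=0) = 11/24 + 11/24 = 11/12
  P(A=1) = 1/24 + 1/24 = 1/12
Marginal P(B) (column sums):
  P(B=0) = 11/24 + 1/24 = 1/2
  P(B=1) = 11/24 + 1/24 = 1/2

A and B are independent iff P(A=i,B=j) = P(A=i)·P(B=j) for every cell.
  P(A=0)·P(B=0) = 11/12 × 1/2 = 11/24 = P(A=0,B=0) ✓
  P(A=0)·P(B=1) = 11/12 × 1/2 = 11/24 = P(A=0,B=1) ✓
  P(A=1)·P(B=0) = 1/12 × 1/2 = 1/24 = P(A=1,B=0) ✓
  P(A=1)·P(B=1) = 1/12 × 1/2 = 1/24 = P(A=1,B=1) ✓

Yes, A and B are independent: every cell factors, so I(A;B) = 0 bits.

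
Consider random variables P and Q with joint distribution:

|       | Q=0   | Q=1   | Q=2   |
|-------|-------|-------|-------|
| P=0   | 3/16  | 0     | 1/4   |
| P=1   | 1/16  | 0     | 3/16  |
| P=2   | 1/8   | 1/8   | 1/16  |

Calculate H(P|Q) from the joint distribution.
Marginal P(Q) (column sums):
  P(Q=0) = 3/16 + 1/16 + 1/8 = 3/8
  P(Q=1) = 0 + 0 + 1/8 = 1/8
  P(Q=2) = 1/4 + 3/16 + 1/16 = 1/2

H(P|Q) = -Σ P(P,Q)·log₂ P(P|Q), where P(P|Q) = P(P,Q) / P(Q)
  (cells with P(P,Q) = 0 contribute 0)
  (P=0,Q=0): P(P|Q) = (3/16)/(3/8) = 1/2;  -(3/16)·log₂(1/2) = 0.1875
  (P=0,Q=2): P(P|Q) = (1/4)/(1/2) = 1/2;  -(1/4)·log₂(1/2) = 0.2500
  (P=1,Q=0): P(P|Q) = (1/16)/(3/8) = 1/6;  -(1/16)·log₂(1/6) = 0.1616
  (P=1,Q=2): P(P|Q) = (3/16)/(1/2) = 3/8;  -(3/16)·log₂(3/8) = 0.2653
  (P=2,Q=0): P(P|Q) = (1/8)/(3/8) = 1/3;  -(1/8)·log₂(1/3) = 0.1981
  (P=2,Q=1): P(P|Q) = (1/8)/(1/8) = 1;  -(1/8)·log₂(1) = 0.0000
  (P=2,Q=2): P(P|Q) = (1/16)/(1/2) = 1/8;  -(1/16)·log₂(1/8) = 0.1875
H(P|Q) = 0.1875 + 0.2500 + 0.1616 + 0.2653 + 0.1981 + 0.0000 + 0.1875
  = 1.2500 bits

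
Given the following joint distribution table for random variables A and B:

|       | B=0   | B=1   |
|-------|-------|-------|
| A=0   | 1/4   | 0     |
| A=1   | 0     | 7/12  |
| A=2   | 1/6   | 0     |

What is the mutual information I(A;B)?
Marginal P(A) (row sums):
  P(A=0) = 1/4 + 0 = 1/4
  P(A=1) = 0 + 7/12 = 7/12
  P(A=2) = 1/6 + 0 = 1/6
Marginal P(B) (column sums):
  P(B=0) = 1/4 + 0 + 1/6 = 5/12
  P(B=1) = 0 + 7/12 + 0 = 7/12

H(A) = -[(1/4)·log₂(1/4) + (7/12)·log₂(7/12) + (1/6)·log₂(1/6)]
  = 0.5000 + 0.4536 + 0.4308
  = 1.3844 bits
H(B) = -[(5/12)·log₂(5/12) + (7/12)·log₂(7/12)]
  = 0.5263 + 0.4536
  = 0.9799 bits
H(A,B) = -[(1/4)·log₂(1/4) + (7/12)·log₂(7/12) + (1/6)·log₂(1/6)]
  = 0.5000 + 0.4536 + 0.4308
  = 1.3844 bits

I(A;B) = H(A) + H(B) - H(A,B)
  = 1.3844 + 0.9799 - 1.3844
  = 0.9799 bits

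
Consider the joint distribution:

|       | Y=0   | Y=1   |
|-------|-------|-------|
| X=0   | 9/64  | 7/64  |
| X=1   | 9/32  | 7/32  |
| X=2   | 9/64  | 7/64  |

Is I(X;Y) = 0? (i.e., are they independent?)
Marginal P(X) (row sums):
  P(X=0) = 9/64 + 7/64 = 1/4
  P(X=1) = 9/32 + 7/32 = 1/2
  P(X=2) = 9/64 + 7/64 = 1/4
Marginal P(Y) (column sums):
  P(Y=0) = 9/64 + 9/32 + 9/64 = 9/16
  P(Y=1) = 7/64 + 7/32 + 7/64 = 7/16

X and Y are independent iff P(X=i,Y=j) = P(X=i)·P(Y=j) for every cell.
  P(X=0)·P(Y=0) = 1/4 × 9/16 = 9/64 = P(X=0,Y=0) ✓
  P(X=0)·P(Y=1) = 1/4 × 7/16 = 7/64 = P(X=0,Y=1) ✓
  P(X=1)·P(Y=0) = 1/2 × 9/16 = 9/32 = P(X=1,Y=0) ✓
  P(X=1)·P(Y=1) = 1/2 × 7/16 = 7/32 = P(X=1,Y=1) ✓
  P(X=2)·P(Y=0) = 1/4 × 9/16 = 9/64 = P(X=2,Y=0) ✓
  P(X=2)·P(Y=1) = 1/4 × 7/16 = 7/64 = P(X=2,Y=1) ✓

Yes, X and Y are independent: every cell factors, so I(X;Y) = 0 bits.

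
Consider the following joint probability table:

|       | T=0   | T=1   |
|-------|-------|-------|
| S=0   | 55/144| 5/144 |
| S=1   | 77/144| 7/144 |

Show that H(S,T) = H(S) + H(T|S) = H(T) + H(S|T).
Marginal P(S) (row sums):
  P(S=0) = 55/144 + 5/144 = 5/12
  P(S=1) = 77/144 + 7/144 = 7/12
Marginal P(T) (column sums):
  P(T=0) = 55/144 + 77/144 = 11/12
  P(T=1) = 5/144 + 7/144 = 1/12

Decomposition 1: H(S) + H(T|S)
H(S) = -[(5/12)·log₂(5/12) + (7/12)·log₂(7/12)]
  = 0.5263 + 0.4536
  = 0.9799 bits
H(T|S) = -Σ P(S,T)·log₂ P(T|S), where P(T|S) = P(S,T) / P(S)
  (S=0,T=0): P(T|S) = (55/144)/(5/12) = 11/12;  -(55/144)·log₂(11/12) = 0.0479
  (S=0,T=1): P(T|S) = (5/144)/(5/12) = 1/12;  -(5/144)·log₂(1/12) = 0.1245
  (S=1,T=0): P(T|S) = (77/144)/(7/12) = 11/12;  -(77/144)·log₂(11/12) = 0.0671
  (S=1,T=1): P(T|S) = (7/144)/(7/12) = 1/12;  -(7/144)·log₂(1/12) = 0.1743
H(T|S) = 0.0479 + 0.1245 + 0.0671 + 0.1743
  = 0.4138 bits
H(S) + H(T|S) = 0.9799 + 0.4138 = 1.3937 bits

Decomposition 2: H(T) + H(S|T)
H(T) = -[(11/12)·log₂(11/12) + (1/12)·log₂(1/12)]
  = 0.1151 + 0.2987
  = 0.4138 bits
H(S|T) = -Σ P(S,T)·log₂ P(S|T), where P(S|T) = P(S,T) / P(T)
  (S=0,T=0): P(S|T) = (55/144)/(11/12) = 5/12;  -(55/144)·log₂(5/12) = 0.4824
  (S=0,T=1): P(S|T) = (5/144)/(1/12) = 5/12;  -(5/144)·log₂(5/12) = 0.0439
  (S=1,T=0): P(S|T) = (77/144)/(11/12) = 7/12;  -(77/144)·log₂(7/12) = 0.4158
  (S=1,T=1): P(S|T) = (7/144)/(1/12) = 7/12;  -(7/144)·log₂(7/12) = 0.0378
H(S|T) = 0.4824 + 0.0439 + 0.4158 + 0.0378
  = 0.9799 bits
H(T) + H(S|T) = 0.4138 + 0.9799 = 1.3937 bits

Direct computation of the joint entropy:
H(S,T) = -[(55/144)·log₂(55/144) + (5/144)·log₂(5/144) + (77/144)·log₂(77/144) + (7/144)·log₂(7/144)]
  = 0.5304 + 0.1683 + 0.4829 + 0.2121
  = 1.3937 bits

All three agree: H(S,T) = 1.3937 bits ✓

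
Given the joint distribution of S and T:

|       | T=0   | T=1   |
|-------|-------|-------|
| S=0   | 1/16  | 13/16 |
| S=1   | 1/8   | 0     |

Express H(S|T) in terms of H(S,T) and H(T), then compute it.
H(S|T) = H(S,T) - H(T)

Marginal P(T) (column sums):
  P(T=0) = 1/16 + 1/8 = 3/16
  P(T=1) = 13/16 + 0 = 13/16

H(S,T) = -[(1/16)·log₂(1/16) + (13/16)·log₂(13/16) + (1/8)·log₂(1/8)]
  = 0.2500 + 0.2434 + 0.3750
  = 0.8684 bits
H(T) = -[(3/16)·log₂(3/16) + (13/16)·log₂(13/16)]
  = 0.4528 + 0.2434
  = 0.6962 bits

H(S|T) = 0.8684 - 0.6962 = 0.1722 bits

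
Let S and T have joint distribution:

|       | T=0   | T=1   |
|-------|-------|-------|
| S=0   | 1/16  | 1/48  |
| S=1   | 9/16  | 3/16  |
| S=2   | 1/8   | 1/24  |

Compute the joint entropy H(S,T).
H(S,T) = -Σ P(S,T) log₂ P(S,T), summed over the non-zero cells:
H(S,T) = -[(1/16)·log₂(1/16) + (1/48)·log₂(1/48) + (9/16)·log₂(9/16) + (3/16)·log₂(3/16) + (1/8)·log₂(1/8) + (1/24)·log₂(1/24)]
  = 0.2500 + 0.1164 + 0.4669 + 0.4528 + 0.3750 + 0.1910
  = 1.8521 bits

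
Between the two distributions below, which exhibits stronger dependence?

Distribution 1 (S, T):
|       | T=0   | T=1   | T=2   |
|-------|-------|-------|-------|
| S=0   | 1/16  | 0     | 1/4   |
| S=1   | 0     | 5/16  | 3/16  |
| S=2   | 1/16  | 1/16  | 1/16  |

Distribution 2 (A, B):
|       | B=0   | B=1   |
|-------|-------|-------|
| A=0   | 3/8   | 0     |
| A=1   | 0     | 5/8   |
Distribution 1 (S, T):
Marginal P(S) (row sums):
  P(S=0) = 1/16 + 0 + 1/4 = 5/16
  P(S=1) = 0 + 5/16 + 3/16 = 1/2
  P(S=2) = 1/16 + 1/16 + 1/16 = 3/16
Marginal P(T) (column sums):
  P(T=0) = 1/16 + 0 + 1/16 = 1/8
  P(T=1) = 0 + 5/16 + 1/16 = 3/8
  P(T=2) = 1/4 + 3/16 + 1/16 = 1/2

H(S) = -[(5/16)·log₂(5/16) + (1/2)·log₂(1/2) + (3/16)·log₂(3/16)]
  = 0.5244 + 0.5000 + 0.4528
  = 1.4772 bits
H(T) = -[(1/8)·log₂(1/8) + (3/8)·log₂(3/8) + (1/2)·log₂(1/2)]
  = 0.3750 + 0.5306 + 0.5000
  = 1.4056 bits
H(S,T) = -[(1/16)·log₂(1/16) + (1/4)·log₂(1/4) + (5/16)·log₂(5/16) + (3/16)·log₂(3/16) + (1/16)·log₂(1/16) + (1/16)·log₂(1/16) + (1/16)·log₂(1/16)]
  = 0.2500 + 0.5000 + 0.5244 + 0.4528 + 0.2500 + 0.2500 + 0.2500
  = 2.4772 bits

I(S;T) = H(S) + H(T) - H(S,T)
  = 1.4772 + 1.4056 - 2.4772
  = 0.4056 bits

Distribution 2 (A, B):
Marginal P(A) (row sums):
  P(A=0) = 3/8 + 0 = 3/8
  P(A=1) = 0 + 5/8 = 5/8
Marginal P(B) (column sums):
  P(B=0) = 3/8 + 0 = 3/8
  P(B=1) = 0 + 5/8 = 5/8

H(A) = -[(3/8)·log₂(3/8) + (5/8)·log₂(5/8)]
  = 0.5306 + 0.4238
  = 0.9544 bits
H(B) = -[(3/8)·log₂(3/8) + (5/8)·log₂(5/8)]
  = 0.5306 + 0.4238
  = 0.9544 bits
H(A,B) = -[(3/8)·log₂(3/8) + (5/8)·log₂(5/8)]
  = 0.5306 + 0.4238
  = 0.9544 bits

I(A;B) = H(A) + H(B) - H(A,B)
  = 0.9544 + 0.9544 - 0.9544
  = 0.9544 bits

I(A;B) = 0.9544 bits > I(S;T) = 0.4056 bits, so (A, B) has the higher mutual information (stronger dependence).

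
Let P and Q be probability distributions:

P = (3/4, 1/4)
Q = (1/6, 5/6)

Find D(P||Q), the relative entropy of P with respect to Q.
D(P||Q) = Σ P(i) log₂(P(i)/Q(i))
  i=0: (3/4) × log₂((3/4)/(1/6)) = (3/4) × log₂(9/2) = 1.6274
  i=1: (1/4) × log₂((1/4)/(5/6)) = (1/4) × log₂(3/10) = -0.4342
D(P||Q) = 1.6274 - 0.4342
  = 1.1932 bits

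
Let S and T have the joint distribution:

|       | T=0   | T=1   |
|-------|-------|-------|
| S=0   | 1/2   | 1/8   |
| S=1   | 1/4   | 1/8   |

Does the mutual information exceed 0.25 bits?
Marginal P(S) (row sums):
  P(S=0) = 1/2 + 1/8 = 5/8
  P(S=1) = 1/4 + 1/8 = 3/8
Marginal P(T) (column sums):
  P(T=0) = 1/2 + 1/4 = 3/4
  P(T=1) = 1/8 + 1/8 = 1/4

H(S) = -[(5/8)·log₂(5/8) + (3/8)·log₂(3/8)]
  = 0.4238 + 0.5306
  = 0.9544 bits
H(T) = -[(3/4)·log₂(3/4) + (1/4)·log₂(1/4)]
  = 0.3113 + 0.5000
  = 0.8113 bits
H(S,T) = -[(1/2)·log₂(1/2) + (1/8)·log₂(1/8) + (1/4)·log₂(1/4) + (1/8)·log₂(1/8)]
  = 0.5000 + 0.3750 + 0.5000 + 0.3750
  = 1.7500 bits

I(S;T) = H(S) + H(T) - H(S,T)
  = 0.9544 + 0.8113 - 1.7500
  = 0.0157 bits

No. I(S;T) = 0.0157 bits, which is ≤ 0.25 bits.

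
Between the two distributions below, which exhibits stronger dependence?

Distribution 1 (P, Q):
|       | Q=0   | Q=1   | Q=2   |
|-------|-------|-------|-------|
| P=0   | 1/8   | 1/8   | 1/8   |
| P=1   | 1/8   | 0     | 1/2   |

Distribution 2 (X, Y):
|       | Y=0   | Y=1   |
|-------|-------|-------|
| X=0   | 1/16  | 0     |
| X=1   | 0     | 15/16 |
Distribution 1 (P, Q):
Marginal P(P) (row sums):
  P(P=0) = 1/8 + 1/8 + 1/8 = 3/8
  P(P=1) = 1/8 + 0 + 1/2 = 5/8
Marginal P(Q) (column sums):
  P(Q=0) = 1/8 + 1/8 = 1/4
  P(Q=1) = 1/8 + 0 = 1/8
  P(Q=2) = 1/8 + 1/2 = 5/8

H(P) = -[(3/8)·log₂(3/8) + (5/8)·log₂(5/8)]
  = 0.5306 + 0.4238
  = 0.9544 bits
H(Q) = -[(1/4)·log₂(1/4) + (1/8)·log₂(1/8) + (5/8)·log₂(5/8)]
  = 0.5000 + 0.3750 + 0.4238
  = 1.2988 bits
H(P,Q) = -[(1/8)·log₂(1/8) + (1/8)·log₂(1/8) + (1/8)·log₂(1/8) + (1/8)·log₂(1/8) + (1/2)·log₂(1/2)]
  = 0.3750 + 0.3750 + 0.3750 + 0.3750 + 0.5000
  = 2.0000 bits

I(P;Q) = H(P) + H(Q) - H(P,Q)
  = 0.9544 + 1.2988 - 2.0000
  = 0.2532 bits

Distribution 2 (X, Y):
Marginal P(X) (row sums):
  P(X=0) = 1/16 + 0 = 1/16
  P(X=1) = 0 + 15/16 = 15/16
Marginal P(Y) (column sums):
  P(Y=0) = 1/16 + 0 = 1/16
  P(Y=1) = 0 + 15/16 = 15/16

H(X) = -[(1/16)·log₂(1/16) + (15/16)·log₂(15/16)]
  = 0.2500 + 0.0873
  = 0.3373 bits
H(Y) = -[(1/16)·log₂(1/16) + (15/16)·log₂(15/16)]
  = 0.2500 + 0.0873
  = 0.3373 bits
H(X,Y) = -[(1/16)·log₂(1/16) + (15/16)·log₂(15/16)]
  = 0.2500 + 0.0873
  = 0.3373 bits

I(X;Y) = H(X) + H(Y) - H(X,Y)
  = 0.3373 + 0.3373 - 0.3373
  = 0.3373 bits

I(X;Y) = 0.3373 bits > I(P;Q) = 0.2532 bits, so (X, Y) has the higher mutual information (stronger dependence).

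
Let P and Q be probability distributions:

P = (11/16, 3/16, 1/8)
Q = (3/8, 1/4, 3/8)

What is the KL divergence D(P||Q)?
D(P||Q) = Σ P(i) log₂(P(i)/Q(i))
  i=0: (11/16) × log₂((11/16)/(3/8)) = (11/16) × log₂(11/6) = 0.6012
  i=1: (3/16) × log₂((3/16)/(1/4)) = (3/16) × log₂(3/4) = -0.0778
  i=2: (1/8) × log₂((1/8)/(3/8)) = (1/8) × log₂(1/3) = -0.1981
D(P||Q) = 0.6012 - 0.0778 - 0.1981
  = 0.3253 bits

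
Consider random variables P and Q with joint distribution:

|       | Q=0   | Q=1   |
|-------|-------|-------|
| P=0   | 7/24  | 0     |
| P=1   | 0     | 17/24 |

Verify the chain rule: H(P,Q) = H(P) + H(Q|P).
Left side:
H(P,Q) = -[(7/24)·log₂(7/24) + (17/24)·log₂(17/24)]
  = 0.5185 + 0.3524
  = 0.8709 bits

Right side:
Marginal P(P) (row sums):
  P(P=0) = 7/24 + 0 = 7/24
  P(P=1) = 0 + 17/24 = 17/24
H(P) = -[(7/24)·log₂(7/24) + (17/24)·log₂(17/24)]
  = 0.5185 + 0.3524
  = 0.8709 bits
H(Q|P) = -Σ P(P,Q)·log₂ P(Q|P), where P(Q|P) = P(P,Q) / P(P)
  (cells with P(P,Q) = 0 contribute 0)
  (P=0,Q=0): P(Q|P) = (7/24)/(7/24) = 1;  -(7/24)·log₂(1) = 0.0000
  (P=1,Q=1): P(Q|P) = (17/24)/(17/24) = 1;  -(17/24)·log₂(1) = 0.0000
H(Q|P) = 0.0000 + 0.0000
  = 0.0000 bits
H(P) + H(Q|P) = 0.8709 + 0.0000 = 0.8709 bits

Both sides equal 0.8709 bits, so the chain rule holds ✓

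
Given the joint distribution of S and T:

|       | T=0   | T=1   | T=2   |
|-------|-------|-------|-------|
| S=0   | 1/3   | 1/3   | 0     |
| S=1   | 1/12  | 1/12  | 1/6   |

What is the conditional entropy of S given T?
Marginal P(T) (column sums):
  P(T=0) = 1/3 + 1/12 = 5/12
  P(T=1) = 1/3 + 1/12 = 5/12
  P(T=2) = 0 + 1/6 = 1/6

H(S|T) = -Σ P(S,T)·log₂ P(S|T), where P(S|T) = P(S,T) / P(T)
  (cells with P(S,T) = 0 contribute 0)
  (S=0,T=0): P(S|T) = (1/3)/(5/12) = 4/5;  -(1/3)·log₂(4/5) = 0.1073
  (S=0,T=1): P(S|T) = (1/3)/(5/12) = 4/5;  -(1/3)·log₂(4/5) = 0.1073
  (S=1,T=0): P(S|T) = (1/12)/(5/12) = 1/5;  -(1/12)·log₂(1/5) = 0.1935
  (S=1,T=1): P(S|T) = (1/12)/(5/12) = 1/5;  -(1/12)·log₂(1/5) = 0.1935
  (S=1,T=2): P(S|T) = (1/6)/(1/6) = 1;  -(1/6)·log₂(1) = 0.0000
H(S|T) = 0.1073 + 0.1073 + 0.1935 + 0.1935 + 0.0000
  = 0.6016 bits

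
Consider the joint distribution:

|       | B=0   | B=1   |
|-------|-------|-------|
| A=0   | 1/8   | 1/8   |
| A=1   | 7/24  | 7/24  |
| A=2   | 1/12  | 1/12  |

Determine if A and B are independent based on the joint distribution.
Marginal P(A) (row sums):
  P(A=0) = 1/8 + 1/8 = 1/4
  P(A=1) = 7/24 + 7/24 = 7/12
  P(A=2) = 1/12 + 1/12 = 1/6
Marginal P(B) (column sums):
  P(B=0) = 1/8 + 7/24 + 1/12 = 1/2
  P(B=1) = 1/8 + 7/24 + 1/12 = 1/2

A and B are independent iff P(A=i,B=j) = P(A=i)·P(B=j) for every cell.
  P(A=0)·P(B=0) = 1/4 × 1/2 = 1/8 = P(A=0,B=0) ✓
  P(A=0)·P(B=1) = 1/4 × 1/2 = 1/8 = P(A=0,B=1) ✓
  P(A=1)·P(B=0) = 7/12 × 1/2 = 7/24 = P(A=1,B=0) ✓
  P(A=1)·P(B=1) = 7/12 × 1/2 = 7/24 = P(A=1,B=1) ✓
  P(A=2)·P(B=0) = 1/6 × 1/2 = 1/12 = P(A=2,B=0) ✓
  P(A=2)·P(B=1) = 1/6 × 1/2 = 1/12 = P(A=2,B=1) ✓

Yes, A and B are independent: every cell factors, so I(A;B) = 0 bits.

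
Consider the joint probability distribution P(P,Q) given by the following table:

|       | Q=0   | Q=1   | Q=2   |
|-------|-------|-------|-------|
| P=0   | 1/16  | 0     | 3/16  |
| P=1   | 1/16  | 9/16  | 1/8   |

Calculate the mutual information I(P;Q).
Marginal P(P) (row sums):
  P(P=0) = 1/16 + 0 + 3/16 = 1/4
  P(P=1) = 1/16 + 9/16 + 1/8 = 3/4
Marginal P(Q) (column sums):
  P(Q=0) = 1/16 + 1/16 = 1/8
  P(Q=1) = 0 + 9/16 = 9/16
  P(Q=2) = 3/16 + 1/8 = 5/16

H(P) = -[(1/4)·log₂(1/4) + (3/4)·log₂(3/4)]
  = 0.5000 + 0.3113
  = 0.8113 bits
H(Q) = -[(1/8)·log₂(1/8) + (9/16)·log₂(9/16) + (5/16)·log₂(5/16)]
  = 0.3750 + 0.4669 + 0.5244
  = 1.3663 bits
H(P,Q) = -[(1/16)·log₂(1/16) + (3/16)·log₂(3/16) + (1/16)·log₂(1/16) + (9/16)·log₂(9/16) + (1/8)·log₂(1/8)]
  = 0.2500 + 0.4528 + 0.2500 + 0.4669 + 0.3750
  = 1.7947 bits

I(P;Q) = H(P) + H(Q) - H(P,Q)
  = 0.8113 + 1.3663 - 1.7947
  = 0.3829 bits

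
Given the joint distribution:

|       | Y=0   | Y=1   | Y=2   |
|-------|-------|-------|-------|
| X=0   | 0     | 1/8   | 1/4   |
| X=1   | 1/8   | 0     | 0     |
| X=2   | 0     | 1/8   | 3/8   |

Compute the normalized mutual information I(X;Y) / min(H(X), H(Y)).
Marginal P(X) (row sums):
  P(X=0) = 0 + 1/8 + 1/4 = 3/8
  P(X=1) = 1/8 + 0 + 0 = 1/8
  P(X=2) = 0 + 1/8 + 3/8 = 1/2
Marginal P(Y) (column sums):
  P(Y=0) = 0 + 1/8 + 0 = 1/8
  P(Y=1) = 1/8 + 0 + 1/8 = 1/4
  P(Y=2) = 1/4 + 0 + 3/8 = 5/8

H(X) = -[(3/8)·log₂(3/8) + (1/8)·log₂(1/8) + (1/2)·log₂(1/2)]
  = 0.5306 + 0.3750 + 0.5000
  = 1.4056 bits
H(Y) = -[(1/8)·log₂(1/8) + (1/4)·log₂(1/4) + (5/8)·log₂(5/8)]
  = 0.3750 + 0.5000 + 0.4238
  = 1.2988 bits
H(X,Y) = -[(1/8)·log₂(1/8) + (1/4)·log₂(1/4) + (1/8)·log₂(1/8) + (1/8)·log₂(1/8) + (3/8)·log₂(3/8)]
  = 0.3750 + 0.5000 + 0.3750 + 0.3750 + 0.5306
  = 2.1556 bits

I(X;Y) = H(X) + H(Y) - H(X,Y)
  = 1.4056 + 1.2988 - 2.1556
  = 0.5488 bits

min(H(X), H(Y)) = min(1.4056, 1.2988) = 1.2988 bits
Normalized MI = 0.5488 / 1.2988 = 0.4225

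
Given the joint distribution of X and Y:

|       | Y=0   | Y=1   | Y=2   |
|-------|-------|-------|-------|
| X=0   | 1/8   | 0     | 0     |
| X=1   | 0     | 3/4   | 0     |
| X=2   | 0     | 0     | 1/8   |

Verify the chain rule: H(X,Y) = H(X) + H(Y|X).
Left side:
H(X,Y) = -[(1/8)·log₂(1/8) + (3/4)·log₂(3/4) + (1/8)·log₂(1/8)]
  = 0.3750 + 0.3113 + 0.3750
  = 1.0613 bits

Right side:
Marginal P(X) (row sums):
  P(X=0) = 1/8 + 0 + 0 = 1/8
  P(X=1) = 0 + 3/4 + 0 = 3/4
  P(X=2) = 0 + 0 + 1/8 = 1/8
H(X) = -[(1/8)·log₂(1/8) + (3/4)·log₂(3/4) + (1/8)·log₂(1/8)]
  = 0.3750 + 0.3113 + 0.3750
  = 1.0613 bits
H(Y|X) = -Σ P(X,Y)·log₂ P(Y|X), where P(Y|X) = P(X,Y) / P(X)
  (cells with P(X,Y) = 0 contribute 0)
  (X=0,Y=0): P(Y|X) = (1/8)/(1/8) = 1;  -(1/8)·log₂(1) = 0.0000
  (X=1,Y=1): P(Y|X) = (3/4)/(3/4) = 1;  -(3/4)·log₂(1) = 0.0000
  (X=2,Y=2): P(Y|X) = (1/8)/(1/8) = 1;  -(1/8)·log₂(1) = 0.0000
H(Y|X) = 0.0000 + 0.0000 + 0.0000
  = 0.0000 bits
H(X) + H(Y|X) = 1.0613 + 0.0000 = 1.0613 bits

Both sides equal 1.0613 bits, so the chain rule holds ✓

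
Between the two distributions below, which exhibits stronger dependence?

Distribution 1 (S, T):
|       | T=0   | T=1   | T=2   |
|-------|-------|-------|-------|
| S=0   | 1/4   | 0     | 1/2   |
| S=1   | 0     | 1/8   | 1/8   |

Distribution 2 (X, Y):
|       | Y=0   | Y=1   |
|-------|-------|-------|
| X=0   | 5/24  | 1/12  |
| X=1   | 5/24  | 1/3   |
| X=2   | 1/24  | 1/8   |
Distribution 1 (S, T):
Marginal P(S) (row sums):
  P(S=0) = 1/4 + 0 + 1/2 = 3/4
  P(S=1) = 0 + 1/8 + 1/8 = 1/4
Marginal P(T) (column sums):
  P(T=0) = 1/4 + 0 = 1/4
  P(T=1) = 0 + 1/8 = 1/8
  P(T=2) = 1/2 + 1/8 = 5/8

H(S) = -[(3/4)·log₂(3/4) + (1/4)·log₂(1/4)]
  = 0.3113 + 0.5000
  = 0.8113 bits
H(T) = -[(1/4)·log₂(1/4) + (1/8)·log₂(1/8) + (5/8)·log₂(5/8)]
  = 0.5000 + 0.3750 + 0.4238
  = 1.2988 bits
H(S,T) = -[(1/4)·log₂(1/4) + (1/2)·log₂(1/2) + (1/8)·log₂(1/8) + (1/8)·log₂(1/8)]
  = 0.5000 + 0.5000 + 0.3750 + 0.3750
  = 1.7500 bits

I(S;T) = H(S) + H(T) - H(S,T)
  = 0.8113 + 1.2988 - 1.7500
  = 0.3601 bits

Distribution 2 (X, Y):
Marginal P(X) (row sums):
  P(X=0) = 5/24 + 1/12 = 7/24
  P(X=1) = 5/24 + 1/3 = 13/24
  P(X=2) = 1/24 + 1/8 = 1/6
Marginal P(Y) (column sums):
  P(Y=0) = 5/24 + 5/24 + 1/24 = 11/24
  P(Y=1) = 1/12 + 1/3 + 1/8 = 13/24

H(X) = -[(7/24)·log₂(7/24) + (13/24)·log₂(13/24) + (1/6)·log₂(1/6)]
  = 0.5185 + 0.4791 + 0.4308
  = 1.4284 bits
H(Y) = -[(11/24)·log₂(11/24) + (13/24)·log₂(13/24)]
  = 0.5159 + 0.4791
  = 0.9950 bits
H(X,Y) = -[(5/24)·log₂(5/24) + (1/12)·log₂(1/12) + (5/24)·log₂(5/24) + (1/3)·log₂(1/3) + (1/24)·log₂(1/24) + (1/8)·log₂(1/8)]
  = 0.4715 + 0.2987 + 0.4715 + 0.5283 + 0.1910 + 0.3750
  = 2.3360 bits

I(X;Y) = H(X) + H(Y) - H(X,Y)
  = 1.4284 + 0.9950 - 2.3360
  = 0.0874 bits

I(S;T) = 0.3601 bits > I(X;Y) = 0.0874 bits, so (S, T) has the higher mutual information (stronger dependence).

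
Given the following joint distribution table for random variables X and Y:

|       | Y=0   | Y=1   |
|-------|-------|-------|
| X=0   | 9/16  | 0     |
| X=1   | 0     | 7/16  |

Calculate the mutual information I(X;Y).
Marginal P(X) (row sums):
  P(X=0) = 9/16 + 0 = 9/16
  P(X=1) = 0 + 7/16 = 7/16
Marginal P(Y) (column sums):
  P(Y=0) = 9/16 + 0 = 9/16
  P(Y=1) = 0 + 7/16 = 7/16

H(X) = -[(9/16)·log₂(9/16) + (7/16)·log₂(7/16)]
  = 0.4669 + 0.5218
  = 0.9887 bits
H(Y) = -[(9/16)·log₂(9/16) + (7/16)·log₂(7/16)]
  = 0.4669 + 0.5218
  = 0.9887 bits
H(X,Y) = -[(9/16)·log₂(9/16) + (7/16)·log₂(7/16)]
  = 0.4669 + 0.5218
  = 0.9887 bits

I(X;Y) = H(X) + H(Y) - H(X,Y)
  = 0.9887 + 0.9887 - 0.9887
  = 0.9887 bits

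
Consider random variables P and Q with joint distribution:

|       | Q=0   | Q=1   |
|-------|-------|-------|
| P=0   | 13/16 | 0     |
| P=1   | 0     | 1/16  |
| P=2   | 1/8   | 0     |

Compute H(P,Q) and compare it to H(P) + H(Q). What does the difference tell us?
Marginal P(P) (row sums):
  P(P=0) = 13/16 + 0 = 13/16
  P(P=1) = 0 + 1/16 = 1/16
  P(P=2) = 1/8 + 0 = 1/8
Marginal P(Q) (column sums):
  P(Q=0) = 13/16 + 0 + 1/8 = 15/16
  P(Q=1) = 0 + 1/16 + 0 = 1/16

H(P,Q) = -[(13/16)·log₂(13/16) + (1/16)·log₂(1/16) + (1/8)·log₂(1/8)]
  = 0.2434 + 0.2500 + 0.3750
  = 0.8684 bits
H(P) = -[(13/16)·log₂(13/16) + (1/16)·log₂(1/16) + (1/8)·log₂(1/8)]
  = 0.2434 + 0.2500 + 0.3750
  = 0.8684 bits
H(Q) = -[(15/16)·log₂(15/16) + (1/16)·log₂(1/16)]
  = 0.0873 + 0.2500
  = 0.3373 bits

H(P) + H(Q) = 0.8684 + 0.3373 = 1.2057 bits
Difference: H(P) + H(Q) - H(P,Q) = 1.2057 - 0.8684 = 0.3373 bits = I(P;Q)

The difference is the mutual information; it is positive here, so P and Q are dependent (knowing one reduces uncertainty about the other by 0.3373 bits).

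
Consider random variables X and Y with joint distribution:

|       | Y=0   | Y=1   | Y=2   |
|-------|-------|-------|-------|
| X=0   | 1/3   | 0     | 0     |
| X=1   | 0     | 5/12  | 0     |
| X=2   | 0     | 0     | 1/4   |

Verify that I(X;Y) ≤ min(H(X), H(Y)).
Marginal P(X) (row sums):
  P(X=0) = 1/3 + 0 + 0 = 1/3
  P(X=1) = 0 + 5/12 + 0 = 5/12
  P(X=2) = 0 + 0 + 1/4 = 1/4
Marginal P(Y) (column sums):
  P(Y=0) = 1/3 + 0 + 0 = 1/3
  P(Y=1) = 0 + 5/12 + 0 = 5/12
  P(Y=2) = 0 + 0 + 1/4 = 1/4

H(X) = -[(1/3)·log₂(1/3) + (5/12)·log₂(5/12) + (1/4)·log₂(1/4)]
  = 0.5283 + 0.5263 + 0.5000
  = 1.5546 bits
H(Y) = -[(1/3)·log₂(1/3) + (5/12)·log₂(5/12) + (1/4)·log₂(1/4)]
  = 0.5283 + 0.5263 + 0.5000
  = 1.5546 bits
H(X,Y) = -[(1/3)·log₂(1/3) + (5/12)·log₂(5/12) + (1/4)·log₂(1/4)]
  = 0.5283 + 0.5263 + 0.5000
  = 1.5546 bits

I(X;Y) = H(X) + H(Y) - H(X,Y)
  = 1.5546 + 1.5546 - 1.5546
  = 1.5546 bits

min(H(X), H(Y)) = min(1.5546, 1.5546) = 1.5546 bits
Since 1.5546 ≤ 1.5546, the bound is satisfied ✓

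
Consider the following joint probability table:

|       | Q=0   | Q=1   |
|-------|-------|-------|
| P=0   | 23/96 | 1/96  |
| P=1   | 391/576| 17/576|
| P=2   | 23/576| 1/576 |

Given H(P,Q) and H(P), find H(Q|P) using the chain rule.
From the chain rule: H(P,Q) = H(P) + H(Q|P)
Therefore: H(Q|P) = H(P,Q) - H(P)

H(P,Q) = -[(23/96)·log₂(23/96) + (1/96)·log₂(1/96) + (391/576)·log₂(391/576) + (17/576)·log₂(17/576) + (23/576)·log₂(23/576) + (1/576)·log₂(1/576)]
  = 0.4939 + 0.0686 + 0.3794 + 0.1500 + 0.1855 + 0.0159
  = 1.2933 bits
Marginal P(P) (row sums):
  P(P=0) = 23/96 + 1/96 = 1/4
  P(P=1) = 391/576 + 17/576 = 17/24
  P(P=2) = 23/576 + 1/576 = 1/24
H(P) = -[(1/4)·log₂(1/4) + (17/24)·log₂(17/24) + (1/24)·log₂(1/24)]
  = 0.5000 + 0.3524 + 0.1910
  = 1.0434 bits

H(Q|P) = 1.2933 - 1.0434 = 0.2499 bits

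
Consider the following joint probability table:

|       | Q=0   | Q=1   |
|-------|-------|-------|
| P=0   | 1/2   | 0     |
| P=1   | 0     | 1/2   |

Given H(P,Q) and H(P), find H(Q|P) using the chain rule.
From the chain rule: H(P,Q) = H(P) + H(Q|P)
Therefore: H(Q|P) = H(P,Q) - H(P)

H(P,Q) = -[(1/2)·log₂(1/2) + (1/2)·log₂(1/2)]
  = 0.5000 + 0.5000
  = 1.0000 bits
Marginal P(P) (row sums):
  P(P=0) = 1/2 + 0 = 1/2
  P(P=1) = 0 + 1/2 = 1/2
H(P) = -[(1/2)·log₂(1/2) + (1/2)·log₂(1/2)]
  = 0.5000 + 0.5000
  = 1.0000 bits

H(Q|P) = 1.0000 - 1.0000 = 0.0000 bits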